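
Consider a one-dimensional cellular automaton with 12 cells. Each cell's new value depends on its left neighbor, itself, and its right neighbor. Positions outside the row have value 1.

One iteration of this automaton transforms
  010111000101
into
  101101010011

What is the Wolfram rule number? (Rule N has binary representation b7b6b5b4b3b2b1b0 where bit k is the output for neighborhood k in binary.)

position 4: 111 → 0  (bit 7 = 0)
position 5: 110 → 1  (bit 6 = 1)
position 0: 101 → 1  (bit 5 = 1)
position 6: 100 → 0  (bit 4 = 0)
position 3: 011 → 1  (bit 3 = 1)
position 1: 010 → 0  (bit 2 = 0)
position 8: 001 → 0  (bit 1 = 0)
position 7: 000 → 1  (bit 0 = 1)
bits b7..b0 = 01101001 = 105

105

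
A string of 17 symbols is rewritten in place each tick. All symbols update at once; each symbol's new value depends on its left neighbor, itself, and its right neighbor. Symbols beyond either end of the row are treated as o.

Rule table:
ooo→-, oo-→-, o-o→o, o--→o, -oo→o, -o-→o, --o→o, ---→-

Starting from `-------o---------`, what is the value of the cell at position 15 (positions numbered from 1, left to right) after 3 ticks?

tick 1: o-----ooo-------o
tick 2: -o---oo--o-----oo
tick 3: ooo-oo-oooo---oo-
position 15 holds o

o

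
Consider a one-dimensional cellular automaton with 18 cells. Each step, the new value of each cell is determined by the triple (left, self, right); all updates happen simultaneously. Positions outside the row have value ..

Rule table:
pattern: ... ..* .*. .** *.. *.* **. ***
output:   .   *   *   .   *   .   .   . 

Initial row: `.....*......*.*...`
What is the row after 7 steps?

..***....***...***

....***....**.**..
...*...*..*.....*.
..***.******...***
.*..........*.*...
***........**.**..
...*......*.....*.
..***....***...***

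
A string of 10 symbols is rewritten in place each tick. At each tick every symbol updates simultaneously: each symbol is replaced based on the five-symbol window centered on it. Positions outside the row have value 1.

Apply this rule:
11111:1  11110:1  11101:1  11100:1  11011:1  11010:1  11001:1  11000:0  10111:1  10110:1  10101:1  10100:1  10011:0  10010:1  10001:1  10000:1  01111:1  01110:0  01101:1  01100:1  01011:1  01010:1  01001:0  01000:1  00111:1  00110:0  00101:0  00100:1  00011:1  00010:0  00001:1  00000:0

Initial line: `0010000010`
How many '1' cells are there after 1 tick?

7

1111101001
count of 1: 7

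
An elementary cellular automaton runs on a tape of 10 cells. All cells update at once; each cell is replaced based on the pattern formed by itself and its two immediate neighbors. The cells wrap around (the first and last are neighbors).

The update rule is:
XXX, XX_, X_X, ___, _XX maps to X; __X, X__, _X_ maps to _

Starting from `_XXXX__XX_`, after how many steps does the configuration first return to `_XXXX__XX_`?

_XXXX__XX_

1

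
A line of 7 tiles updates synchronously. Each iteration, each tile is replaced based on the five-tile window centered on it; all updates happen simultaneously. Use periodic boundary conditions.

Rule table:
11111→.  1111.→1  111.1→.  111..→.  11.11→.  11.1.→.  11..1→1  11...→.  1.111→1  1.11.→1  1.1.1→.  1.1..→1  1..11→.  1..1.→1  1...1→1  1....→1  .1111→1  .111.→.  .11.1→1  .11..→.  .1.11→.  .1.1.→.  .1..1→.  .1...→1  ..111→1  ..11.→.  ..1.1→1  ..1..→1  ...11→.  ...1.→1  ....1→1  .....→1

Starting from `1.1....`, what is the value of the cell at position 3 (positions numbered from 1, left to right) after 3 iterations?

.

1.11111
..11..1
....111
position 3 holds .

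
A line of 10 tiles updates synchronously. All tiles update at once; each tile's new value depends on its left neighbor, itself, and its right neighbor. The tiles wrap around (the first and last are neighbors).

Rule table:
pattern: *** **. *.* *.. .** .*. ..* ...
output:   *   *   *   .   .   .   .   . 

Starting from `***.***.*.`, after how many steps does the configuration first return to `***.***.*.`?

10

.***.***.*
*.***.***.
.*.***.***
*.*.***.**
**.*.***.*
***.*.***.
.***.*.***
*.***.*.**
**.***.*.*
***.***.*.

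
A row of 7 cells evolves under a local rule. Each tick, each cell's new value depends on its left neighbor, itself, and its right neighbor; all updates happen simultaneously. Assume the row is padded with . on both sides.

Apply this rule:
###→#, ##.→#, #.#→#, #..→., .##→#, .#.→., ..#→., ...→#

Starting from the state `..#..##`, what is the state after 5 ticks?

tick 1: #....##
tick 2: ..##.##
tick 3: #.#####
tick 4: .######
tick 5: .######

.######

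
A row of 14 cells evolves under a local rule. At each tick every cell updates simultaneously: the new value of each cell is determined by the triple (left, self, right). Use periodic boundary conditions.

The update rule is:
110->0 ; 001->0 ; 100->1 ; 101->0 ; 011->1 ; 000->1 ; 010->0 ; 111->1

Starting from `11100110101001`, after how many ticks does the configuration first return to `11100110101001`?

14

11010100000101
10000011110001
01111011101101
01110011001000
01101010100111
01000000010110
00111111000101
10111110110000
00111100101110
10111010001101
00110001101001
10101101000100
00001000110010
11100110101001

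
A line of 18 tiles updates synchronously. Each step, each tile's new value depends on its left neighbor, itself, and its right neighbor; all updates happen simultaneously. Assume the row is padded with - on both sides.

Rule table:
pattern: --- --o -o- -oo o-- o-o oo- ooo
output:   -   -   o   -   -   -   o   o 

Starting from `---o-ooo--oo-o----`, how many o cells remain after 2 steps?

4

step 1: ---o--oo---o-o----
step 2: ---o---o---o-o----
count of o: 4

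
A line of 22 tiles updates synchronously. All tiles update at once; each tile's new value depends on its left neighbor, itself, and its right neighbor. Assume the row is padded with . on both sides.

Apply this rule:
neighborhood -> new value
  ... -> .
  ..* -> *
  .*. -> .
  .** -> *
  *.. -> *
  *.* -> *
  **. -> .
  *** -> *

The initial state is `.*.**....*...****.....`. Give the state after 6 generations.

*.**.*..*.*.****.*....
.**.*.**.*.****.*.*...
**.*.**.*.****.*.*.*..
*.*.**.*.****.*.*.*.*.
.*.**.*.****.*.*.*.*.*
*.**.*.****.*.*.*.*.*.

*.**.*.****.*.*.*.*.*.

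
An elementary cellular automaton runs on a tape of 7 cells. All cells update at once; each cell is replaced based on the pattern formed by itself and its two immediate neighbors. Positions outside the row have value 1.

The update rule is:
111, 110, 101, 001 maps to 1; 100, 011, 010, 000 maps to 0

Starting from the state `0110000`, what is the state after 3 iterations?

1010001
1100010
1100101

1100101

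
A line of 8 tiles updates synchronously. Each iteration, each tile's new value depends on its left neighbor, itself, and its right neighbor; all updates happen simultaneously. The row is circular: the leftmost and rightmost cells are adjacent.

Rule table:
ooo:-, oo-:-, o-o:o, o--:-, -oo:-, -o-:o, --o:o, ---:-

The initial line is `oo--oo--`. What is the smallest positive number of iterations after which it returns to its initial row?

---o---o
--oo--oo
-o---o--
oo--oo--

4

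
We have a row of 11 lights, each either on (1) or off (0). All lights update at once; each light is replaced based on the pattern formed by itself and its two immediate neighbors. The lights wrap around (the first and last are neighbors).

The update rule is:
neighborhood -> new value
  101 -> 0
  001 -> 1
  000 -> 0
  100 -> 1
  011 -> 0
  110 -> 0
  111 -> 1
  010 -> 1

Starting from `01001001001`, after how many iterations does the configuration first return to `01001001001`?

31

iteration 1: 01111111111
iteration 2: 00111111110
iteration 3: 01011111101
iteration 4: 01001111001
iteration 5: 01110110111
iteration 6: 00100000010
iteration 7: 01110000111
iteration 8: 00101001010
iteration 9: 01101111011
iteration 10: 00000110000
iteration 11: 00001001000
iteration 12: 00011111100
iteration 13: 00101111010
iteration 14: 01100110011
iteration 15: 00011001100
iteration 16: 00100110010
iteration 17: 01111001111
iteration 18: 00110110110
iteration 19: 01000000001
iteration 20: 01100000011
iteration 21: 00010000100
iteration 22: 00111001110
iteration 23: 01010110101
iteration 24: 01010000101
iteration 25: 01011001101
iteration 26: 01000110001
iteration 27: 01101001011
iteration 28: 00001111000
iteration 29: 00010110100
iteration 30: 00110000110
iteration 31: 01001001001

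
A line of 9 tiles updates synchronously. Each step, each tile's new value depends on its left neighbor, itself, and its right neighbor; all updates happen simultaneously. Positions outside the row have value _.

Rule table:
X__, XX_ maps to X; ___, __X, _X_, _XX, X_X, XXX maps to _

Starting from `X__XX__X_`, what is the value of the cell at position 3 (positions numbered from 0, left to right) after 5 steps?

_X__XX__X
__X__XX__
___X__XX_
____X__XX
_____X__X
position 3 holds _

_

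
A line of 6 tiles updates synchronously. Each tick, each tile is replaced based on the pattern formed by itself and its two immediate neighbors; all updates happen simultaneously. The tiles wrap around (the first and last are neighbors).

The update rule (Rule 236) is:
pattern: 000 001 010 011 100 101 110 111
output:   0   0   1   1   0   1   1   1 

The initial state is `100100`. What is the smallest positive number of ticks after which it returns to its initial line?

100100

1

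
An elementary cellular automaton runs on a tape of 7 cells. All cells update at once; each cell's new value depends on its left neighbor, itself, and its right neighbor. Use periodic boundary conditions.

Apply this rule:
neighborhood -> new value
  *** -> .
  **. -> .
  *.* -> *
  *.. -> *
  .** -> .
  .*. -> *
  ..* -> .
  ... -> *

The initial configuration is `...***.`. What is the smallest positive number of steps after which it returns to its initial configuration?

7

step 1: **....*
step 2: ..***..
step 3: *....**
step 4: .***...
step 5: ....***
step 6: ***....
step 7: ...***.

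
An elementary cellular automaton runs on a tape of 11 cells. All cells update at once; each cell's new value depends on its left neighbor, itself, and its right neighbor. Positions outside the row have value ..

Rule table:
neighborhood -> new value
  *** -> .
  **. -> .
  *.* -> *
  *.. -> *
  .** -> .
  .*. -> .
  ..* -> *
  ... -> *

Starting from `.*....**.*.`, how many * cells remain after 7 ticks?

7

*.****..*.*
.*....**.*.  (repeats tick 0; period 2)
tick 7: *.****..*.*
count of *: 7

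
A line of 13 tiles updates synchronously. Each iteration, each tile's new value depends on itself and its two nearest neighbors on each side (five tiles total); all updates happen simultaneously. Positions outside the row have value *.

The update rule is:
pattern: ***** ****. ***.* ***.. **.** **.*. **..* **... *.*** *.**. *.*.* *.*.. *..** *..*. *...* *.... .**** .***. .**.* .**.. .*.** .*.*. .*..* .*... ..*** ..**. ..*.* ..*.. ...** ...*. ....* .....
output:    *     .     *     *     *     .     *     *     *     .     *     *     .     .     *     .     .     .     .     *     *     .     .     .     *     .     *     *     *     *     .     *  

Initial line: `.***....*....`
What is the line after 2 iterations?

.**.**..*****

iteration 1: **.**..**...*
iteration 2: .**.**..*****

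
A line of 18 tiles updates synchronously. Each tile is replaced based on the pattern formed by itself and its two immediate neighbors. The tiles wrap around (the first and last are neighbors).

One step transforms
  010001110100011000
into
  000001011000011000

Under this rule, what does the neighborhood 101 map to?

1

At position 8 the neighborhood is 101; the next row has 1 there.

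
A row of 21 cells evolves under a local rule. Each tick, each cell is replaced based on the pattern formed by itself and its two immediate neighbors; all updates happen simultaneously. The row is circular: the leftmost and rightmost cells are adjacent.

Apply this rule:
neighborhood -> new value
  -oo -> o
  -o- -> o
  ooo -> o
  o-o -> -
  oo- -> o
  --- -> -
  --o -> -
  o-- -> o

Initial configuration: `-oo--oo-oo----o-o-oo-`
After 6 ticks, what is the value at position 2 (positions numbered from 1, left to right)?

tick 1: -ooo-oo-ooo---o-o-ooo
tick 2: -ooo-oo-oooo--o-o-ooo
tick 3: -ooo-oo-ooooo-o-o-ooo
tick 4: -ooo-oo-ooooo-o-o-ooo  (fixed point — unchanged through tick 6)
position 2 holds o

o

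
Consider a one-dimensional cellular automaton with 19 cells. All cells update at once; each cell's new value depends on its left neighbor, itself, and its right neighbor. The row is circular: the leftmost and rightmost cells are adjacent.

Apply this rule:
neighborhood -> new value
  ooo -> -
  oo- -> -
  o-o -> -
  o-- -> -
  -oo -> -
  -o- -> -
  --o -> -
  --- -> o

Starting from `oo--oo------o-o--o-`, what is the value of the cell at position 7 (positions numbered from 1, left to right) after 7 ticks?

-------oooo--------
oooooo------ooooooo
-------oooo--------  (repeats tick 1; period 2)
tick 7: -------oooo--------
position 7 holds -

-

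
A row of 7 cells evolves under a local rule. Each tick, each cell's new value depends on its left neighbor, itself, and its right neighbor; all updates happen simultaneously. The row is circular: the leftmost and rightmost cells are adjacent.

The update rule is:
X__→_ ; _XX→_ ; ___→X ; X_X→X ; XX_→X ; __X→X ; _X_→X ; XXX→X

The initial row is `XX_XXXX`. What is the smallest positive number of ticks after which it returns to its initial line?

tick 1: XXX_XXX
tick 2: XXXX_XX
tick 3: XXXXX_X
tick 4: XXXXXX_
tick 5: _XXXXXX
tick 6: X_XXXXX
tick 7: XX_XXXX

7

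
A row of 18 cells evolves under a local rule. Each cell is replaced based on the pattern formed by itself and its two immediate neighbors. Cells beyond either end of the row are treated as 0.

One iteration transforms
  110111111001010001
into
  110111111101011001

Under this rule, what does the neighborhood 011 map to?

1

At position 0 the neighborhood is 011; the next row has 1 there.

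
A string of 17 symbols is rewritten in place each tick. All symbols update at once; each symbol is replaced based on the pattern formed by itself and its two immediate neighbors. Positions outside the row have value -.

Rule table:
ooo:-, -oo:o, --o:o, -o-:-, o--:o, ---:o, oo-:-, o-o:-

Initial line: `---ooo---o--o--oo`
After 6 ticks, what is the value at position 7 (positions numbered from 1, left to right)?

o

oooo--ooo-oo-ooo-
o---ooo---o--o--o
-oooo--ooo-oo-oo-
oo---ooo---o--o-o
o-oooo--ooo-oo---
--o---ooo---o-ooo
position 7 holds o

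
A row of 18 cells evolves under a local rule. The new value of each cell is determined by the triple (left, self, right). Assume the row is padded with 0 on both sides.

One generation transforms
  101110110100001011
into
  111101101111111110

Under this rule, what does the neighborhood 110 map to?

0

At position 4 the neighborhood is 110; the next row has 0 there.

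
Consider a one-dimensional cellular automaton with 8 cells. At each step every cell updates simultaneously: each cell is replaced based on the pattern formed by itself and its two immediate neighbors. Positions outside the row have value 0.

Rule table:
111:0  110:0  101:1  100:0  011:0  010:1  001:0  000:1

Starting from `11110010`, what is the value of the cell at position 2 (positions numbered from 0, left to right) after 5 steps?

0

00000010
11111010
00000110
11110000
00000111
position 2 holds 0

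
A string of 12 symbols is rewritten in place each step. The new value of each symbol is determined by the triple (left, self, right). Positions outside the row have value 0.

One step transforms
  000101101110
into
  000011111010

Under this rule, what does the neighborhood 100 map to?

At position 11 the neighborhood is 100; the next row has 0 there.

0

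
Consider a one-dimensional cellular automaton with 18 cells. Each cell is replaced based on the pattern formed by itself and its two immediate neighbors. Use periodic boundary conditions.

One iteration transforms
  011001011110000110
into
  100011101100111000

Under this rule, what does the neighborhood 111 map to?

1

At position 8 the neighborhood is 111; the next row has 1 there.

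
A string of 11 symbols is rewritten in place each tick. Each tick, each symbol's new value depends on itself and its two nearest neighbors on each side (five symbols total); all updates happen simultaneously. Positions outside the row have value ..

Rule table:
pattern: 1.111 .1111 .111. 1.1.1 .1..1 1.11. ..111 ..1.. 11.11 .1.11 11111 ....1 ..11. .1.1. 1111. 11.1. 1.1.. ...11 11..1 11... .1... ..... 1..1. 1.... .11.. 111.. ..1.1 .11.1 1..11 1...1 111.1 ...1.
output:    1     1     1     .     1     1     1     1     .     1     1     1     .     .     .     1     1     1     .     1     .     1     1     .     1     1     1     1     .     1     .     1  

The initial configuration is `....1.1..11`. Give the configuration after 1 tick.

11111.11..1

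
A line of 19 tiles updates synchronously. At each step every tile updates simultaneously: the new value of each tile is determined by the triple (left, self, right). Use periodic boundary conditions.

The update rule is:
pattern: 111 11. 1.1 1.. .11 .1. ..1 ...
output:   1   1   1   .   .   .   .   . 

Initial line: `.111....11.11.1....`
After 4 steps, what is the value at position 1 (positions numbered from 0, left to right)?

.

..11.....11.11.....
...1......11.1.....
...........11......
............1......
position 1 holds .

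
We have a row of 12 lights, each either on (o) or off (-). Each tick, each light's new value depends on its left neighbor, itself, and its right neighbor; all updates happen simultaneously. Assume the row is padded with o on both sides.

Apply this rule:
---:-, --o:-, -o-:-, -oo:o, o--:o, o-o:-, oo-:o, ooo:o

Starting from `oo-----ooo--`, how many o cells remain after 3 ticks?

9

ooo----oooo-
oooo---oooo-
ooooo--oooo-
count of o: 9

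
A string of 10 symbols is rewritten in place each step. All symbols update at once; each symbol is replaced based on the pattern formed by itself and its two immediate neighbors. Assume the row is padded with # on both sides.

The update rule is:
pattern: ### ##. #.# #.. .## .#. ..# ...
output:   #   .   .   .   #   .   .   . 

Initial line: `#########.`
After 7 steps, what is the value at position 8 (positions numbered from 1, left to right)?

.

step 1: ########..
step 2: #######...
step 3: ######....
step 4: #####.....
step 5: ####......
step 6: ###.......
step 7: ##........
position 8 holds .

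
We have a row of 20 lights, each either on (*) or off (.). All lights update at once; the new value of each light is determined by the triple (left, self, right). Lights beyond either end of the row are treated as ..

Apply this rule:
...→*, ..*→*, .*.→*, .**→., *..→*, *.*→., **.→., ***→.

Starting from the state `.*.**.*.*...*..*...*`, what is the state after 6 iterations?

..*****.............

**....*.************
..*****.............
**.....*************
..*****.............  (repeats iteration 2; period 2)
iteration 6: ..*****.............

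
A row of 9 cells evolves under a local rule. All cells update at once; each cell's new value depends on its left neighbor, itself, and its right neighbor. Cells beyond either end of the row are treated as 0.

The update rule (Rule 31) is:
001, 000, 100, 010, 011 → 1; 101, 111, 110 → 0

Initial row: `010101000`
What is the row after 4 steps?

100001000

110101111
100101000
111101111
100001000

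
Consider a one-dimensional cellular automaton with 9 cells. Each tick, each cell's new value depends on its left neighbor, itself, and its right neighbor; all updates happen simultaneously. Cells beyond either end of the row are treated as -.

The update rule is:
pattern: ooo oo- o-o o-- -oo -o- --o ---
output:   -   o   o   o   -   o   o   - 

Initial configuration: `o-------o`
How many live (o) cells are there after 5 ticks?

tick 1: oo-----oo
tick 2: -oo---o-o
tick 3: o-oo-oooo
tick 4: oo-oo---o
tick 5: -oo-oo-oo
count of o: 6

6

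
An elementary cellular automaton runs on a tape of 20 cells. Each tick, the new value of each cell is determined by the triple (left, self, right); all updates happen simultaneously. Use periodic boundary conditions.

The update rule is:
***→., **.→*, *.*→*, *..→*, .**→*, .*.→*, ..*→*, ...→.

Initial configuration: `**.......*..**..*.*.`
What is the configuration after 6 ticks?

tick 1: ***.....************
tick 2: ..**...**...........
tick 3: .****.****..........
tick 4: **..***..**.........
tick 5: *****.******.......*
tick 6: ....***....**.....**

....***....**.....**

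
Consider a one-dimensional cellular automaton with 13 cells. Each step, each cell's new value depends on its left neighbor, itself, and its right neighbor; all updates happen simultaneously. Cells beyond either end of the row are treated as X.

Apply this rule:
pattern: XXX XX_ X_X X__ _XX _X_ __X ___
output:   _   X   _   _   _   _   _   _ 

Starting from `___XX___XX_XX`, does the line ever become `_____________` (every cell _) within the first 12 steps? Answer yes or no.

yes

____X____X___
_____________
all cells are _ at step 2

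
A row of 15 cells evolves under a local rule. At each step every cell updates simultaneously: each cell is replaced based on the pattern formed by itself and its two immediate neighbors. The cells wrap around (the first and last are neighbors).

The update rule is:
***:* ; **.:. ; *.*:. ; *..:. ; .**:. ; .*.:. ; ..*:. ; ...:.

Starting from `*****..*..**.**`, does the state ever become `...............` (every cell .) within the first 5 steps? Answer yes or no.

step 1: ****..........*
step 2: ***............
step 3: .*.............
step 4: ...............
all cells are . at step 4

yes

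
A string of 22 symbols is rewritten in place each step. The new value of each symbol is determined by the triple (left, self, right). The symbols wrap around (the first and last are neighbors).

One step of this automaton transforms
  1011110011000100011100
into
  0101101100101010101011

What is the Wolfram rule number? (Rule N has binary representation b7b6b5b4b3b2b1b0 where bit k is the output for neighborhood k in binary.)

position 3: 111 → 1  (bit 7 = 1)
position 5: 110 → 0  (bit 6 = 0)
position 1: 101 → 1  (bit 5 = 1)
position 6: 100 → 1  (bit 4 = 1)
position 2: 011 → 0  (bit 3 = 0)
position 0: 010 → 0  (bit 2 = 0)
position 7: 001 → 1  (bit 1 = 1)
position 11: 000 → 0  (bit 0 = 0)
bits b7..b0 = 10110010 = 178

178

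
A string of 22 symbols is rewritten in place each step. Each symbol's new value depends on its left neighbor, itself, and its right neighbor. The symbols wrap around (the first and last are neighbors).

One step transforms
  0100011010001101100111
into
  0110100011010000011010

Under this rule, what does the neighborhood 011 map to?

0

At position 5 the neighborhood is 011; the next row has 0 there.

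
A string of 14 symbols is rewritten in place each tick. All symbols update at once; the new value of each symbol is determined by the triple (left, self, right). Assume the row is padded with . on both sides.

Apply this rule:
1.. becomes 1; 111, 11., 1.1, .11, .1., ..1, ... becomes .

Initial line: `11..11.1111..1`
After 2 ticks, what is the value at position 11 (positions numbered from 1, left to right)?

..1........1..
...1........1.
position 11 holds .

.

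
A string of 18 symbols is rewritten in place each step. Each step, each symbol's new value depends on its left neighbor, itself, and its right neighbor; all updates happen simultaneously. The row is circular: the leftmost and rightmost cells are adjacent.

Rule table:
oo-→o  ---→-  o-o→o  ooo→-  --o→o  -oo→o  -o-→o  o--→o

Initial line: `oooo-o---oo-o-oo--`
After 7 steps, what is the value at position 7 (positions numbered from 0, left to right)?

o

step 1: o--oooo-oooooooooo
step 2: oooo--ooo---------
step 3: o--oooo-oo-------o
step 4: oooo--ooooo-----oo
step 5: ---oooo---oo---oo-
step 6: --oo--oo-oooo-oooo
step 7: oooooooooo--ooo--o
position 7 holds o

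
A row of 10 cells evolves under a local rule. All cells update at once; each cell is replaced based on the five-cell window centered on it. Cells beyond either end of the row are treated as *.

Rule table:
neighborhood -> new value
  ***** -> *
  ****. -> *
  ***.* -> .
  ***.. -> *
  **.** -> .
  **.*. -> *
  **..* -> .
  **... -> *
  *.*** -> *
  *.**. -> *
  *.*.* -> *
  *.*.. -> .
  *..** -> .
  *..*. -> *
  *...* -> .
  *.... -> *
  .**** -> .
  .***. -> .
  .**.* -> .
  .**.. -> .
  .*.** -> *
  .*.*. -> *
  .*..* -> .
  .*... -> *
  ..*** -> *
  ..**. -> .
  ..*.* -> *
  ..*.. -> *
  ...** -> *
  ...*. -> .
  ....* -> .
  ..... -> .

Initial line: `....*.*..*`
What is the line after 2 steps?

**..**...*
**....*.**

**....*.**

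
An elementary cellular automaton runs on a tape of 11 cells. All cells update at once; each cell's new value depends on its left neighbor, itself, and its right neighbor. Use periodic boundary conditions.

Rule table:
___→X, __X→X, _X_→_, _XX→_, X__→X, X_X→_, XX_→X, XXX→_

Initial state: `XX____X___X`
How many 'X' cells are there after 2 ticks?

4

_XXXXX_XXX_
X____X___XX
count of X: 4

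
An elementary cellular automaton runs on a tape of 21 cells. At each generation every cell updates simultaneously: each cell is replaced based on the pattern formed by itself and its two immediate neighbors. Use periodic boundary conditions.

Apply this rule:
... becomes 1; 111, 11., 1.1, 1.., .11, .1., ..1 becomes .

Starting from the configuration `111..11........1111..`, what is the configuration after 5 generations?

........111111.......

generation 1: ........111111.......
generation 2: 1111111........111111
generation 3: ........111111.......  (repeats generation 1; period 2)
generation 5: ........111111.......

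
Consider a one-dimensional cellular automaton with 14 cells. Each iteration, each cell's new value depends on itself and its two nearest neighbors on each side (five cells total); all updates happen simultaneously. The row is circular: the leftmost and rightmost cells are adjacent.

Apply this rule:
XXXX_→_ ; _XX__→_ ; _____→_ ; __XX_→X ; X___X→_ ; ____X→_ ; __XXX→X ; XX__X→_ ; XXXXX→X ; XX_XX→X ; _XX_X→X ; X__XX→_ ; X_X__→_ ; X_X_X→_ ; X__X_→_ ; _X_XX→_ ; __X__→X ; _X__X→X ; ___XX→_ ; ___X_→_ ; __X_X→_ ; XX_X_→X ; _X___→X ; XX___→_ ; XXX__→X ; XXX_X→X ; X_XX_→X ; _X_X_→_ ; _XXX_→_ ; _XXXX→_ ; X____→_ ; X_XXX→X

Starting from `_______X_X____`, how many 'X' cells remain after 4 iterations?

2

__________X___
__________XX__
__________X___  (repeats iteration 1; period 2)
iteration 4: __________XX__
count of X: 2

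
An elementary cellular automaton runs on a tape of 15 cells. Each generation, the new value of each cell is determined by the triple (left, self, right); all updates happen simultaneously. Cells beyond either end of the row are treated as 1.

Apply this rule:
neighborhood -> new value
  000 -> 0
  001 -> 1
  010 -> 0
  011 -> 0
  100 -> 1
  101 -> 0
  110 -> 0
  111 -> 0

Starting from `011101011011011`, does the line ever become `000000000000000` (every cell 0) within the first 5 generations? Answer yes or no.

yes

000000000000000
all cells are 0 at generation 1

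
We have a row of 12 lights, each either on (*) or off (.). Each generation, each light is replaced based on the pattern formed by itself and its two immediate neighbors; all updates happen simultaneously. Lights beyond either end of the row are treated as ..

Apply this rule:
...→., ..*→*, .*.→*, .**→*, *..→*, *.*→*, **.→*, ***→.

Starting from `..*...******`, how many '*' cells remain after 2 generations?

.***.**....*
**.*****..**
count of *: 9

9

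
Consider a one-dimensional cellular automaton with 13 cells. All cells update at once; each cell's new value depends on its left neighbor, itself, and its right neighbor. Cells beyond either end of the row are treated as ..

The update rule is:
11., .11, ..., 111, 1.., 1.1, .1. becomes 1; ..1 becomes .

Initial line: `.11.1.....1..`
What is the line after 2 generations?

.111111111111

.11111111.111
.111111111111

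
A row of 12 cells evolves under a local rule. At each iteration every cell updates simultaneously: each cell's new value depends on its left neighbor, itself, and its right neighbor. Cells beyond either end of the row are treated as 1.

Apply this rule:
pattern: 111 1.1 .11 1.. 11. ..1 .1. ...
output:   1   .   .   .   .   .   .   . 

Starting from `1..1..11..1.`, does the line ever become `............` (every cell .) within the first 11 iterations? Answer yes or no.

yes

iteration 1: ............
all cells are . at iteration 1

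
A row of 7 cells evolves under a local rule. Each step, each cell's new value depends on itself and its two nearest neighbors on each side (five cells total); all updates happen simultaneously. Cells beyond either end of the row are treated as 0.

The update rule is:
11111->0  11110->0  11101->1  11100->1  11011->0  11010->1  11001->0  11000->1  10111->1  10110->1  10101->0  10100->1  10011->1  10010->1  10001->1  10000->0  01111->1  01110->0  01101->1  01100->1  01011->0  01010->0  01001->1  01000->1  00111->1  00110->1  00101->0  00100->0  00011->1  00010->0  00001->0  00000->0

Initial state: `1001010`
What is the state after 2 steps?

step 1: 0110011
step 2: 1110111

1110111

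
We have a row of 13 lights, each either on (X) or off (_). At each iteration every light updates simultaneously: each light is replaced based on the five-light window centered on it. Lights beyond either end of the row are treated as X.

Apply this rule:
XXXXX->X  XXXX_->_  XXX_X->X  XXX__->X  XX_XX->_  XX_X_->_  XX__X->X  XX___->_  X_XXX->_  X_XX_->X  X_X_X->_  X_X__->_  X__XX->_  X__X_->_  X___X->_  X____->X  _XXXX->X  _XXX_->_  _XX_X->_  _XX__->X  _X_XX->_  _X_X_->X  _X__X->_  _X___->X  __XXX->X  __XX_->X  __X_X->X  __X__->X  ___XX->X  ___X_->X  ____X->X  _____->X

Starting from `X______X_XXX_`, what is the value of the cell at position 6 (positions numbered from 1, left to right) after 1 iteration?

X

X_XXXXXX___X_
position 6 holds X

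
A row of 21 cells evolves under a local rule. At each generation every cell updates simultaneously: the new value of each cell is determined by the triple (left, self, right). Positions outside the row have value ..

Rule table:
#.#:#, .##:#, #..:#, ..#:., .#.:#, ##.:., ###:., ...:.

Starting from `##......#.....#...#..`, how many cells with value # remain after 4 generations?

#.#.....##....##..##.
####....#.#...#.#.#.#
#...#...####..#######
##..##..#...#.#......
count of #: 7

7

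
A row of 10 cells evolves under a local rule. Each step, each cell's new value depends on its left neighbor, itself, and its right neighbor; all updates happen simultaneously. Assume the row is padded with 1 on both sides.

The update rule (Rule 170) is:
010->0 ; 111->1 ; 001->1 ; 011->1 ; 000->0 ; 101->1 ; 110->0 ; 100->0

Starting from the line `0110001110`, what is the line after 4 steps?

1100011101
1000111011
0001110111
0011101111

0011101111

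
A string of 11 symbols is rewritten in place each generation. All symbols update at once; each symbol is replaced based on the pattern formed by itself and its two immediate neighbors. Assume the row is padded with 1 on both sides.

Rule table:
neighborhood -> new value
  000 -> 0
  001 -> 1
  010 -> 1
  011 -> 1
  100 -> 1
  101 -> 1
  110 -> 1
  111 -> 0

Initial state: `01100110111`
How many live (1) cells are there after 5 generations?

4

generation 1: 11111111100
generation 2: 00000000111
generation 3: 10000001100
generation 4: 11000011111
generation 5: 01100110000
count of 1: 4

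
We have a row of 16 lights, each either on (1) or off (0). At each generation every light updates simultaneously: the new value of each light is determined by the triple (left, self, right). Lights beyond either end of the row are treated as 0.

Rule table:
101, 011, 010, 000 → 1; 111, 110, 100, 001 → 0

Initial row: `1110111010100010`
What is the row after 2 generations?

1001000100011110

1001100111101010
1001000100011110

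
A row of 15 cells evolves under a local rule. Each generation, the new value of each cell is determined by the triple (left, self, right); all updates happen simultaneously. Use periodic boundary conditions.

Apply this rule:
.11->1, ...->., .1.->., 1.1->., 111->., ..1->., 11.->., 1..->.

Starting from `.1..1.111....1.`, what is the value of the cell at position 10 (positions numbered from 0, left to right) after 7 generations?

generation 1: ......1........
generation 2: ...............
generation 3: ...............  (fixed point — unchanged through generation 7)
position 10 holds .

.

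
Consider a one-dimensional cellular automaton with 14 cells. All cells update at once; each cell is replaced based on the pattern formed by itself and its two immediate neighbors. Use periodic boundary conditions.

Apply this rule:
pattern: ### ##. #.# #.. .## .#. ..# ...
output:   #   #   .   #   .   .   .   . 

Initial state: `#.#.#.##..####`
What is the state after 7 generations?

#......##..###
##......##..##
###......##..#
####......##..
.####......##.
..####......##
#..####......#

#..####......#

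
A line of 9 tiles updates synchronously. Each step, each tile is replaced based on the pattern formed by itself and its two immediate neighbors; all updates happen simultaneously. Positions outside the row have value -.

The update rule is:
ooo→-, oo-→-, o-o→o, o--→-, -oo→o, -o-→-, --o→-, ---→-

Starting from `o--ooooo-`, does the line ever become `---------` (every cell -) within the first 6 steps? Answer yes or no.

---o-----
---------
all cells are - at step 2

yes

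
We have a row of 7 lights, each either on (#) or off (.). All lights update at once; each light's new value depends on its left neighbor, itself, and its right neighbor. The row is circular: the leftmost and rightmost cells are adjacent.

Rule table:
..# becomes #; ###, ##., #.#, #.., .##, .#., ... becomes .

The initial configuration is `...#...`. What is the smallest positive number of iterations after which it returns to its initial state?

iteration 1: ..#....
iteration 2: .#.....
iteration 3: #......
iteration 4: ......#
iteration 5: .....#.
iteration 6: ....#..
iteration 7: ...#...

7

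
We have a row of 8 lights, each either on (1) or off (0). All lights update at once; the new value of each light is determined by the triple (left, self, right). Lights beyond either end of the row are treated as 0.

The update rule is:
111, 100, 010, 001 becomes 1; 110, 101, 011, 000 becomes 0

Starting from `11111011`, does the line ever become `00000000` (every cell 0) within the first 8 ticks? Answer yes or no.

no

01110000
10101000
10101100
10100010
10110111
10000010
11000111
00101010
tick 8 is 00101010, still not uniform 0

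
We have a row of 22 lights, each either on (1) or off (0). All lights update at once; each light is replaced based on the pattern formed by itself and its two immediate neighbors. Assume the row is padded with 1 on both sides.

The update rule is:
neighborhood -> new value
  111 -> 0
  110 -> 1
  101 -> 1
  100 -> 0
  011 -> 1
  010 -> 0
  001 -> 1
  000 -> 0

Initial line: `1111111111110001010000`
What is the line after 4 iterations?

0000000000010010100001
0000000000100101000011
0000000001001010000110
0000000010010100001111

0000000010010100001111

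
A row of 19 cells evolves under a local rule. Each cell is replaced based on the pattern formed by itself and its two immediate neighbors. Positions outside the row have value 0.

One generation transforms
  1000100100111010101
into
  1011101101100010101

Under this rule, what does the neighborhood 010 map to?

At position 0 the neighborhood is 010; the next row has 1 there.

1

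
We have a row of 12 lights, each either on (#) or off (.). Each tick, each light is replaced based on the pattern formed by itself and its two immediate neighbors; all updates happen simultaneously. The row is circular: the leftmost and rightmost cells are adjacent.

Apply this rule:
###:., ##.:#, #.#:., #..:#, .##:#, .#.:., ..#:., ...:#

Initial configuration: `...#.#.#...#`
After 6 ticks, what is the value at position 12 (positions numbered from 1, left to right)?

#

tick 1: ##......##..
tick 2: #######.###.
tick 3: #.....#.#.#.
tick 4: .####.......
tick 5: .#..########
tick 6: ..#.#......#
position 12 holds #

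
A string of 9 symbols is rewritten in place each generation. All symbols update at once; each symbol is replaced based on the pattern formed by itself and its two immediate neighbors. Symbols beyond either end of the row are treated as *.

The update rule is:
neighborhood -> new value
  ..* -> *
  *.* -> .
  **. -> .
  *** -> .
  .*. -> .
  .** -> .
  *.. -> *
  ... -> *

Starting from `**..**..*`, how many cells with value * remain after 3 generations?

5

..**..**.
**..**...
..**..***
count of *: 5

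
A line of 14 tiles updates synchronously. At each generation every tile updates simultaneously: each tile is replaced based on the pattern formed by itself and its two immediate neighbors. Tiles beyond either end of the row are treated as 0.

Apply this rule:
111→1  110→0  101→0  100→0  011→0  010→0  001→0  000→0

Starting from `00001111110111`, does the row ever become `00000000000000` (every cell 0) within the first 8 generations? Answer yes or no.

yes

generation 1: 00000111100010
generation 2: 00000011000000
generation 3: 00000000000000
all cells are 0 at generation 3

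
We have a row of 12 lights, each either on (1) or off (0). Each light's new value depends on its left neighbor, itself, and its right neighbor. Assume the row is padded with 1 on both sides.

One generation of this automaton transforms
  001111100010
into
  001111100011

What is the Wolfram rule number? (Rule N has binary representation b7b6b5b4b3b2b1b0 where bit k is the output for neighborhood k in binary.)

236

position 3: 111 → 1  (bit 7 = 1)
position 6: 110 → 1  (bit 6 = 1)
position 11: 101 → 1  (bit 5 = 1)
position 0: 100 → 0  (bit 4 = 0)
position 2: 011 → 1  (bit 3 = 1)
position 10: 010 → 1  (bit 2 = 1)
position 1: 001 → 0  (bit 1 = 0)
position 8: 000 → 0  (bit 0 = 0)
bits b7..b0 = 11101100 = 236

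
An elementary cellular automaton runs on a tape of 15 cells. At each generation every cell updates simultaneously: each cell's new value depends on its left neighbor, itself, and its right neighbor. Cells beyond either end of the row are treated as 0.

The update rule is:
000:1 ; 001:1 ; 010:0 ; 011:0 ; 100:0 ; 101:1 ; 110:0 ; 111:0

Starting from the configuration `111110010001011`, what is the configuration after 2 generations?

generation 1: 000000100110100
generation 2: 111111001001001

111111001001001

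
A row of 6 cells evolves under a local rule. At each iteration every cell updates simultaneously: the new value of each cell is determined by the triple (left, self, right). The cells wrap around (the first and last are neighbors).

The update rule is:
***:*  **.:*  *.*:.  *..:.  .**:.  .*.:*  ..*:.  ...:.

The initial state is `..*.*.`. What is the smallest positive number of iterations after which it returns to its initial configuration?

1

..*.*.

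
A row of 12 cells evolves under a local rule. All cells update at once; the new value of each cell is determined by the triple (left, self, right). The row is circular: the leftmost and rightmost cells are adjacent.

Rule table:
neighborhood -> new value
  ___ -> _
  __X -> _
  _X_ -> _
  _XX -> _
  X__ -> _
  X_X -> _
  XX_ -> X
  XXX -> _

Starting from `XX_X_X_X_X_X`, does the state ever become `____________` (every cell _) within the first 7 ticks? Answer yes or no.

_X__________
____________
all cells are _ at tick 2

yes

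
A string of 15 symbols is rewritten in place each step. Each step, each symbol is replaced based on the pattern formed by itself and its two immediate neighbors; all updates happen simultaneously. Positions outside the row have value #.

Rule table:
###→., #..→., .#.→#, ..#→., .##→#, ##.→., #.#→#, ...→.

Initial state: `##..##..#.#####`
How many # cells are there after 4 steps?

2

step 1: ....#...###....
step 2: ....#...#......
step 3: ....#...#......  (fixed point — unchanged through step 4)
count of #: 2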